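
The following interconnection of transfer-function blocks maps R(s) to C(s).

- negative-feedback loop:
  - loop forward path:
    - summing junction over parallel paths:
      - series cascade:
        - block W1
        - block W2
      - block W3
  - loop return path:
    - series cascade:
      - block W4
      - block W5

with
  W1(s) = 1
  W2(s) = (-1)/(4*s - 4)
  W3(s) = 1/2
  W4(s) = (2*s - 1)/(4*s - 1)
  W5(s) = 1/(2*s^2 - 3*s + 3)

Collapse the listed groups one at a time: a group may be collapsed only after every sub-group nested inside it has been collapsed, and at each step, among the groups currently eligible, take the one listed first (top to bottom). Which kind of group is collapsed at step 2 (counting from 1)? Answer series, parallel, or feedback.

Answer: parallel

Working:
(1) reduce the series chain W1, W2
(2) combine (W1*W2), W3 in parallel
(3) reduce the series chain W4, W5
(4) reduce the feedback loop with forward ((W1*W2)+W3) and return (W4*W5)
So the answer for step 2 is parallel.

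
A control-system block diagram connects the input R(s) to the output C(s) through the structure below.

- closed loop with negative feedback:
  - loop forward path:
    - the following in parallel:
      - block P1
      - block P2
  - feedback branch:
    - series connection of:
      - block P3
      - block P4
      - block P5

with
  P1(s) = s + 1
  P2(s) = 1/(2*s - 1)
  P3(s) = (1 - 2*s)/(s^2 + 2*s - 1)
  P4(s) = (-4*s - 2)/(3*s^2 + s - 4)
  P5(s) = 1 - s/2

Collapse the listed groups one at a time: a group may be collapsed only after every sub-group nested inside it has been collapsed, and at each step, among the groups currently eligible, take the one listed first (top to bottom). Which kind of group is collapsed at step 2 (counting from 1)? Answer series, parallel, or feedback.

[1] add P1, P2 (parallel)
[2] reduce the series chain P3, P4, P5
[3] apply the feedback formula to (P1+P2), (P3*P4*P5)
So the answer for step 2 is series.

Final answer: series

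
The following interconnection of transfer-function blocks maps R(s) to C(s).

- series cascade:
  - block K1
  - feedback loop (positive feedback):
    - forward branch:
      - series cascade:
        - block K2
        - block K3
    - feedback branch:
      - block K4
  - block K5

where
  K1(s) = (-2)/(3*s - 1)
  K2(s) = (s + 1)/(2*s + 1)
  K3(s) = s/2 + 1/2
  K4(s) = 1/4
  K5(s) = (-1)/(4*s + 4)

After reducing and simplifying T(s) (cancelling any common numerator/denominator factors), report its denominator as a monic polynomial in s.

[1] reduce the series chain K2, K3: (s^2 + 2*s + 1)/(4*s + 2)
[2] reduce the feedback loop with forward (K2*K3) and return K4: (-4*s^2 - 8*s - 4)/(s^2 - 14*s - 7)
[3] reduce the series chain K1, [(K2*K3)/(1-(K2*K3)*K4)], K5: (-2*s - 2)/(3*s^3 - 43*s^2 - 7*s + 7)
T(s) is the step-3 result (common factors already cancelled). Leading coefficient of the denominator: 3. Divide through by 3 for the monic polynomial.

Therefore the answer is s^3 - 43*s^2/3 - 7*s/3 + 7/3.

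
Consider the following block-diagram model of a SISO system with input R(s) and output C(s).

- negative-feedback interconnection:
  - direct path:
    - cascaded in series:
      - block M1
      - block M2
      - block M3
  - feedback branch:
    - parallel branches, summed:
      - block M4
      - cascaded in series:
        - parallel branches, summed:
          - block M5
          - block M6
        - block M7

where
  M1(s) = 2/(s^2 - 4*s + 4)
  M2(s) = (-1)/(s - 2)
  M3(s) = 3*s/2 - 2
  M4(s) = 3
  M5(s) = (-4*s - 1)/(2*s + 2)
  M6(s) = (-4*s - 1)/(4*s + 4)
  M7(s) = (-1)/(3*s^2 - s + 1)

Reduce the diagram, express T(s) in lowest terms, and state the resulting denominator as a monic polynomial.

First reduce the diagram to T(s).

1. reduce the series chain M1, M2, M3 gives (4 - 3*s)/(s^3 - 6*s^2 + 12*s - 8)
2. parallel reduction of M5, M6 gives (-12*s - 3)/(4*s + 4)
3. series reduction of (M5+M6), M7 gives (12*s + 3)/(12*s^3 + 8*s^2 + 4)
4. add M4, ((M5+M6)*M7) (parallel) gives (36*s^3 + 24*s^2 + 12*s + 15)/(12*s^3 + 8*s^2 + 4)
5. feedback reduction of (M1*M2*M3), (M4+((M5+M6)*M7)) gives (-36*s^4 + 24*s^3 + 32*s^2 - 12*s + 16)/(12*s^6 - 64*s^5 - 12*s^4 + 76*s^3 - 28*s^2 + 51*s + 28)
Step 5 gives the fully reduced T(s), with no common factor left to cancel. The denominator's leading coefficient is 12, so divide each of its coefficients by 12 to get the monic form.

Answer: s^6 - 16*s^5/3 - s^4 + 19*s^3/3 - 7*s^2/3 + 17*s/4 + 7/3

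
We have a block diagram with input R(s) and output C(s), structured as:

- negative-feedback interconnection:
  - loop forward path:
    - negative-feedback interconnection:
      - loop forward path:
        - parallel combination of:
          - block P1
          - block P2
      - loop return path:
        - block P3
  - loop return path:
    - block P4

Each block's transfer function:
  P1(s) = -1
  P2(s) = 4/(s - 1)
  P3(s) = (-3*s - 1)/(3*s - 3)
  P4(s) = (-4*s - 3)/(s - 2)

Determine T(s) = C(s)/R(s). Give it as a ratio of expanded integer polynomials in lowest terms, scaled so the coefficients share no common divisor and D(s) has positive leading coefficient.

Step 1 - add P1, P2 (parallel) -> (5 - s)/(s - 1)
Step 2 - collapse the loop ((P1+P2) forward, P3 return) -> (-3*s^2 + 18*s - 15)/(6*s^2 - 20*s - 2)
Step 3 - reduce the feedback loop with forward [(P1+P2)/(1+(P1+P2)*P3)] and return P4, which is the overall transfer function T(s) = C(s)/R(s) in lowest terms

Hence the answer: (-3*s^3 + 24*s^2 - 51*s + 30)/(18*s^3 - 95*s^2 + 44*s + 49)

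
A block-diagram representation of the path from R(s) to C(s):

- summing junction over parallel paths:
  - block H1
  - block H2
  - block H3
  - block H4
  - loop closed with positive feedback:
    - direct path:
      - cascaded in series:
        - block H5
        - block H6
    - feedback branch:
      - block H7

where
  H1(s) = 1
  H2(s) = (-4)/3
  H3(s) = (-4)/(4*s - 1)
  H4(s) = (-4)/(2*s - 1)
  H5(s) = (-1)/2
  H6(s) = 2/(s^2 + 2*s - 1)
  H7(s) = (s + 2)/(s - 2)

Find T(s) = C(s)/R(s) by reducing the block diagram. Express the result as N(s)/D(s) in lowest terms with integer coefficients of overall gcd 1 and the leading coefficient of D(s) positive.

First reduce the diagram to T(s).

1. combine H5, H6 in series = (-1)/(s^2 + 2*s - 1)
2. feedback reduction of (H5*H6), H7 = (2 - s)/(s^3 - 4*s + 4)
3. sum the parallel branches H1, H2, H3, H4, [(H5*H6)/(1-(H5*H6)*H7)]: this yields T(s), and no further normalization is needed

Answer: (-8*s^5 - 66*s^4 + 31*s^3 + 298*s^2 - 395*s + 98)/(24*s^5 - 18*s^4 - 93*s^3 + 168*s^2 - 84*s + 12)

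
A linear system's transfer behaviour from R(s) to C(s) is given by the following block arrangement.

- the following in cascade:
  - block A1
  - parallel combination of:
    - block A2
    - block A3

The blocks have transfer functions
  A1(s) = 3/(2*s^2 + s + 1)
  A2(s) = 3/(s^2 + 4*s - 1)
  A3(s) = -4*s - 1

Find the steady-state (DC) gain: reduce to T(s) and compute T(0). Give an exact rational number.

Step 1 - parallel reduction of A2, A3; result (-4*s^3 - 17*s^2 + 4)/(s^2 + 4*s - 1)
Step 2 - multiply A1, (A2+A3) (series); result (-12*s^3 - 51*s^2 + 12)/(2*s^4 + 9*s^3 + 3*s^2 + 3*s - 1)
DC gain: substitute s = 0 into T(s) from step 2: T(0) = 12/(-1) = -12.

Answer: -12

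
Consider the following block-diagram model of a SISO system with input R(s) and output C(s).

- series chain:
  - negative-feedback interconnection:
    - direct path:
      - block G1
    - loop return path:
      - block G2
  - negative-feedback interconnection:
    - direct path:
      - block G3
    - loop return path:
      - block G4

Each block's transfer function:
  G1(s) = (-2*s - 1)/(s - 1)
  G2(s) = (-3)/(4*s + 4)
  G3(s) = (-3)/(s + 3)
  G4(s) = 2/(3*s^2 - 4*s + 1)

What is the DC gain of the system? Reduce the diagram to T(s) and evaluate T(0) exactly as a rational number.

Step 1 - reduce the feedback loop with forward G1 and return G2: (-8*s^2 - 12*s - 4)/(4*s^2 + 6*s - 1)
Step 2 - close the feedback loop around G3, G4: (-9*s^2 + 12*s - 3)/(3*s^3 + 5*s^2 - 11*s - 3)
Step 3 - series reduction of [G1/(1+G1*G2)], [G3/(1+G3*G4)]: (72*s^4 + 12*s^3 - 84*s^2 - 12*s + 12)/(12*s^5 + 38*s^4 - 17*s^3 - 83*s^2 - 7*s + 3)
The step-3 result is T(s). Setting s = 0: T(0) = 12/3 = 4.

Answer: 4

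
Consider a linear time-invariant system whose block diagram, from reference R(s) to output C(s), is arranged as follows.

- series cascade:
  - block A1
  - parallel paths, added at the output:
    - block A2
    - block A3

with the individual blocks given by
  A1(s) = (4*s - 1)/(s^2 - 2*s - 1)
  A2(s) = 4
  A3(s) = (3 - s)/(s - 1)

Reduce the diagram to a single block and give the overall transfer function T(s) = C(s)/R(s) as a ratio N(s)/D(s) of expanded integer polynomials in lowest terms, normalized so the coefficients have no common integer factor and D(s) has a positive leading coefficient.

The answer is (12*s^2 - 7*s + 1)/(s^3 - 3*s^2 + s + 1).

Reasoning:
Step 1 - parallel reduction of A2, A3: (3*s - 1)/(s - 1)
Step 2 - multiply A1, (A2+A3) (series), giving the overall T(s)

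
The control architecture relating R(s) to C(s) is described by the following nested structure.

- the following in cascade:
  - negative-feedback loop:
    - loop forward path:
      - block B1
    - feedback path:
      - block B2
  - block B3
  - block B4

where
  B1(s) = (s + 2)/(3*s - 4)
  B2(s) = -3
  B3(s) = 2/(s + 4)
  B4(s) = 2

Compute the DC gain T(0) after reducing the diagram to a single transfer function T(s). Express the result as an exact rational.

The answer is -1/5.

Reasoning:
[1] apply the feedback formula to B1, B2; result -s/10 - 1/5
[2] reduce the series chain [B1/(1+B1*B2)], B3, B4; result (-2*s - 4)/(5*s + 20)
DC gain: substitute s = 0 into T(s) from step 2: T(0) = -4/20 = -1/5.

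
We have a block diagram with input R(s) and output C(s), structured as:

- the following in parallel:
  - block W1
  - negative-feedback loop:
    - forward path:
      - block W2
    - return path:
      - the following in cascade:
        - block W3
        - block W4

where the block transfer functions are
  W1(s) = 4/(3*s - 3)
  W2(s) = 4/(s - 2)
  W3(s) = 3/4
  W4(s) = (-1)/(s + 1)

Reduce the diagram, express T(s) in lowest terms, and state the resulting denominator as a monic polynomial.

Step 1: series reduction of W3, W4, giving (-3)/(4*s + 4)
Step 2: apply the feedback formula to W2, (W3*W4), giving (4*s + 4)/(s^2 - s - 5)
Step 3: combine W1, [W2/(1+W2*(W3*W4))] in parallel, giving (16*s^2 - 4*s - 32)/(3*s^3 - 6*s^2 - 12*s + 15)
That last expression is T(s), already simplified. Scaling its denominator by 1/3 (the reciprocal of the leading coefficient) yields the monic denominator.

Hence the answer: s^3 - 2*s^2 - 4*s + 5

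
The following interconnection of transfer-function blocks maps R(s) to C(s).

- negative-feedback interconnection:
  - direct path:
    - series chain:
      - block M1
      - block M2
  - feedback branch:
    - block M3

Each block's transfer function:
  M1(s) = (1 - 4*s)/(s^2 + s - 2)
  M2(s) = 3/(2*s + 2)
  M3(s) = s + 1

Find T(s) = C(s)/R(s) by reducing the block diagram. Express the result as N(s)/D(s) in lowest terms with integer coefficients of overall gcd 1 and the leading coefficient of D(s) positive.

[1] cascade M1, M2 = (3 - 12*s)/(2*s^3 + 4*s^2 - 2*s - 4)
[2] apply the feedback formula to (M1*M2), M3; the result is T(s) itself (integer coefficients, no common factor, positive leading denominator coefficient)

Answer: (3 - 12*s)/(2*s^3 - 8*s^2 - 11*s - 1)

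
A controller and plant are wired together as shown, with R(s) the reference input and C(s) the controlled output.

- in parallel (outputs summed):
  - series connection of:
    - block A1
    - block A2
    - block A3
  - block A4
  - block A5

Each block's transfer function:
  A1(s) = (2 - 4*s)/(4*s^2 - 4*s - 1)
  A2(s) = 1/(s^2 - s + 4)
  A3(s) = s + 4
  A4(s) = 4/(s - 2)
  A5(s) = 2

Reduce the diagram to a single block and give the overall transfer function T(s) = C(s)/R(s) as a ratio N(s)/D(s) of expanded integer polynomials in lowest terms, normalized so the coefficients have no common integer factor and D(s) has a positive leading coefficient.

Reducing step by step:

1. multiply A1, A2, A3 (series) = (-4*s^2 - 14*s + 8)/(4*s^4 - 8*s^3 + 19*s^2 - 15*s - 4)
2. add (A1*A2*A3), A4, A5 (parallel), giving the overall T(s)

Answer: (8*s^5 - 16*s^4 + 34*s^3 - 36*s^2 + 28*s - 16)/(4*s^5 - 16*s^4 + 35*s^3 - 53*s^2 + 26*s + 8)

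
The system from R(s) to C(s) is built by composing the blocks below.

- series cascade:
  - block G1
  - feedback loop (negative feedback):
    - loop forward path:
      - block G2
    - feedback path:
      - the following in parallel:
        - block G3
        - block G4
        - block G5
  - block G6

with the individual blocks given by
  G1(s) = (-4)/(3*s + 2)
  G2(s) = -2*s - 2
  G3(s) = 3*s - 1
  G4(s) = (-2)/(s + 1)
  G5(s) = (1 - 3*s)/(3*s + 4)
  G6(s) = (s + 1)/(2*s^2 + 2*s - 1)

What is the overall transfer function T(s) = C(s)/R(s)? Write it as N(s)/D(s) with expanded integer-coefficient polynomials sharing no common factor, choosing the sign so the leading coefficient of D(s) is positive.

Reducing step by step:

1. sum the parallel branches G3, G4, G5 = (9*s^3 + 15*s^2 - 3*s - 11)/(3*s^2 + 7*s + 4)
2. collapse the loop (G2 forward, (G3+G4+G5) return) = (6*s^2 + 14*s + 8)/(18*s^3 + 30*s^2 - 9*s - 26)
3. multiply G1, [G2/(1+G2*(G3+G4+G5))], G6 (series): this yields T(s), and no further normalization is needed

Answer: (-24*s^3 - 80*s^2 - 88*s - 32)/(108*s^6 + 360*s^5 + 264*s^4 - 252*s^3 - 329*s^2 - 8*s + 52)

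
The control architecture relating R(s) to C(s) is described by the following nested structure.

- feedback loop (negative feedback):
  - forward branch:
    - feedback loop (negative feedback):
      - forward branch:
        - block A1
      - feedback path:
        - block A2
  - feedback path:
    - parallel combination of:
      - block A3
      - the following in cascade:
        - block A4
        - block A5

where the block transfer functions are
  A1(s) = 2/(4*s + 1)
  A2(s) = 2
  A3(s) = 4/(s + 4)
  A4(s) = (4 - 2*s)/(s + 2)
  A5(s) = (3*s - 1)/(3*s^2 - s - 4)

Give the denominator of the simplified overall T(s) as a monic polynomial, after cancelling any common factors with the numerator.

Step 1: reduce the feedback loop with forward A1 and return A2 gives 2/(4*s + 5)
Step 2: multiply A4, A5 (series) gives (-6*s^2 + 14*s - 4)/(3*s^3 + 5*s^2 - 6*s - 8)
Step 3: sum the parallel branches A3, (A4*A5) gives (6*s^3 + 10*s^2 + 28*s - 48)/(3*s^4 + 17*s^3 + 14*s^2 - 32*s - 32)
Step 4: collapse the loop ([A1/(1+A1*A2)] forward, (A3+(A4*A5)) return) gives (6*s^4 + 34*s^3 + 28*s^2 - 64*s - 64)/(12*s^5 + 83*s^4 + 153*s^3 - 38*s^2 - 232*s - 256)
That last expression is T(s), already simplified. Scaling its denominator by 1/12 (the reciprocal of the leading coefficient) yields the monic denominator.

Final answer: s^5 + 83*s^4/12 + 51*s^3/4 - 19*s^2/6 - 58*s/3 - 64/3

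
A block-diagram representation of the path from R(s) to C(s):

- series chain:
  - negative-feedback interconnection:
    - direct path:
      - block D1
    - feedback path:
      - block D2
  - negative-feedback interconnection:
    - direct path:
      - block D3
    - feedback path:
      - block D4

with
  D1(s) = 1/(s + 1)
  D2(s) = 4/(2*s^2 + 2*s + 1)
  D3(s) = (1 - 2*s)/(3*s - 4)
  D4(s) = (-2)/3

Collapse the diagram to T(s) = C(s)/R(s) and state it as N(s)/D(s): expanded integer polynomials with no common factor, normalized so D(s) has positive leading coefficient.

First reduce the diagram to T(s).

[1] collapse the loop (D1 forward, D2 return) = (2*s^2 + 2*s + 1)/(2*s^3 + 4*s^2 + 3*s + 5)
[2] feedback reduction of D3, D4 = (3 - 6*s)/(13*s - 14)
[3] combine [D1/(1+D1*D2)], [D3/(1+D3*D4)] in series - this is the overall T(s), already in the required normalized form

Answer: (-12*s^3 - 6*s^2 + 3)/(26*s^4 + 24*s^3 - 17*s^2 + 23*s - 70)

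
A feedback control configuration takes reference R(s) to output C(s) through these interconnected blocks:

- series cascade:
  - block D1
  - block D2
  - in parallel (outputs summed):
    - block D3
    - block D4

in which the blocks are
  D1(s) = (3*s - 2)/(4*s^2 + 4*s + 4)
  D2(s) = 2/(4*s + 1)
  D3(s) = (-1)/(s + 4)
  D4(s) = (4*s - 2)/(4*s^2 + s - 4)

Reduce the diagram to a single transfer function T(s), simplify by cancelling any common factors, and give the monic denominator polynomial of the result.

First reduce the diagram to T(s).

Step 1. add D3, D4 (parallel): (13*s - 4)/(4*s^3 + 17*s^2 - 16)
Step 2. combine D1, D2, (D3+D4) in series: (39*s^2 - 38*s + 8)/(32*s^6 + 176*s^5 + 210*s^4 + 50*s^3 - 126*s^2 - 160*s - 32)
The result of step 2 is T(s) in lowest terms. Its denominator has leading coefficient 32; dividing the denominator through by 32 makes it monic.

Answer: s^6 + 11*s^5/2 + 105*s^4/16 + 25*s^3/16 - 63*s^2/16 - 5*s - 1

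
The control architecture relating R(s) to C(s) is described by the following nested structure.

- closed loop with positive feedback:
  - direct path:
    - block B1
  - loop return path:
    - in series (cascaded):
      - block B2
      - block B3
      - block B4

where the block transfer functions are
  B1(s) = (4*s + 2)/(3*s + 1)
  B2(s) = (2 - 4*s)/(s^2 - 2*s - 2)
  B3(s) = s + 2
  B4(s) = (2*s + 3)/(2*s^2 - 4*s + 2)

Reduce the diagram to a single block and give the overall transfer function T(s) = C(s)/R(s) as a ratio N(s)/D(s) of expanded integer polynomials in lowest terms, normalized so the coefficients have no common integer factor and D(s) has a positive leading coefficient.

The answer is (4*s^5 - 14*s^4 + 4*s^3 + 14*s^2 - 4*s - 4)/(3*s^5 + 5*s^4 + 61*s^3 + 53*s^2 - 18*s - 14).

Reasoning:
Step 1. combine B2, B3, B4 in series -> (-4*s^3 - 12*s^2 - 5*s + 6)/(s^4 - 4*s^3 + 3*s^2 + 2*s - 2)
Step 2. apply the feedback formula to B1, (B2*B3*B4), giving the overall T(s)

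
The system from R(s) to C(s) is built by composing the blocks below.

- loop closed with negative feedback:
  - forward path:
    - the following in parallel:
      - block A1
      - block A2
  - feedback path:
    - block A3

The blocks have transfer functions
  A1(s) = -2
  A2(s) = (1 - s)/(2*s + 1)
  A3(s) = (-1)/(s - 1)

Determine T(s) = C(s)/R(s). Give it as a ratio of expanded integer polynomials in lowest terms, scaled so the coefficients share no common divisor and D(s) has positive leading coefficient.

Step 1: reduce the parallel group A1, A2 -> (-5*s - 1)/(2*s + 1)
Step 2: close the feedback loop around (A1+A2), A3, giving the overall T(s)

Answer: (-5*s^2 + 4*s + 1)/(2*s^2 + 4*s)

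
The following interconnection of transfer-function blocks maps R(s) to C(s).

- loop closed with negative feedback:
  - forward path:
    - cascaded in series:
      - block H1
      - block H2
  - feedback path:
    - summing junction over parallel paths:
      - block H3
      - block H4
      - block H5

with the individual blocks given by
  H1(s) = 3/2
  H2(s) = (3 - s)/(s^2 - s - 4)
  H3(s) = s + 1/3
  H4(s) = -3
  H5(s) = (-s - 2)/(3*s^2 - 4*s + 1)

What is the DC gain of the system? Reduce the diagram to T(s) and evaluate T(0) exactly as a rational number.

Reducing step by step:

Step 1: series reduction of H1, H2 -> (9 - 3*s)/(2*s^2 - 2*s - 8)
Step 2: reduce the parallel group H3, H4, H5 -> (9*s^3 - 36*s^2 + 32*s - 14)/(9*s^2 - 12*s + 3)
Step 3: apply the feedback formula to (H1*H2), (H3+H4+H5) -> (9*s^3 - 39*s^2 + 39*s - 9)/(3*s^4 - 49*s^3 + 154*s^2 - 140*s + 50)
That last expression is T(s); at s = 0 only the constant terms survive, so T(0) = -9/50.

Answer: -9/50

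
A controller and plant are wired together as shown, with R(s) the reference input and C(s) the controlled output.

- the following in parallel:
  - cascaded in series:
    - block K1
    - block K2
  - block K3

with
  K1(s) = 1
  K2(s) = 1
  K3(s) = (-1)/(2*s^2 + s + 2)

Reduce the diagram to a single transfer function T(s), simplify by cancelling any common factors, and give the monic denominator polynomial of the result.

First reduce the diagram to T(s).

(1) cascade K1, K2 = 1
(2) reduce the parallel group (K1*K2), K3 = (2*s^2 + s + 1)/(2*s^2 + s + 2)
No further cancellation is possible in the step-2 result, so that is T(s). Its denominator becomes monic after dividing by the leading coefficient 2.

Answer: s^2 + s/2 + 1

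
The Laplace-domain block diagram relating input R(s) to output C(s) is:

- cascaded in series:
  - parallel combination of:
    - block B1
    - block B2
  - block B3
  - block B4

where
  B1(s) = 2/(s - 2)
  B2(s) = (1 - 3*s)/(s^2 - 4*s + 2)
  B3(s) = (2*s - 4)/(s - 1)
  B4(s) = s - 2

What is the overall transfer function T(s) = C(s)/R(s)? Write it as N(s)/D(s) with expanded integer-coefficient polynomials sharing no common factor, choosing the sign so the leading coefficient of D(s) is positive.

Step 1 - add B1, B2 (parallel) -> (-s^2 - s + 2)/(s^3 - 6*s^2 + 10*s - 4)
Step 2 - cascade (B1+B2), B3, B4, giving the overall T(s)

Final answer: (8 - 2*s^2)/(s^2 - 4*s + 2)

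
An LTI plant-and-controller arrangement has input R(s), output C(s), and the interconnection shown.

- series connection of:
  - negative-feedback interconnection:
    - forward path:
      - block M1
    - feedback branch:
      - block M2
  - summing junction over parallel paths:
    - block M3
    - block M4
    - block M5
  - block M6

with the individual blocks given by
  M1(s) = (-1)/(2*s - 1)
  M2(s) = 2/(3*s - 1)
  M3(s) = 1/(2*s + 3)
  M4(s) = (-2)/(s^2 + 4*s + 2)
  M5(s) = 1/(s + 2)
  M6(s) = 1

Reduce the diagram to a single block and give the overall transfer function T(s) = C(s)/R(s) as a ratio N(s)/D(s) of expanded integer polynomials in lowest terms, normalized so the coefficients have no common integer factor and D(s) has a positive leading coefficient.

Reducing step by step:

Step 1 - reduce the feedback loop with forward M1 and return M2; result (1 - 3*s)/(6*s^2 - 5*s - 1)
Step 2 - reduce the parallel group M3, M4, M5; result (3*s^3 + 13*s^2 + 12*s - 2)/(2*s^4 + 15*s^3 + 38*s^2 + 38*s + 12)
Step 3 - multiply [M1/(1+M1*M2)], (M3+M4+M5), M6 (series) - this is the overall T(s), already in the required normalized form

Answer: (-9*s^4 - 36*s^3 - 23*s^2 + 18*s - 2)/(12*s^6 + 80*s^5 + 151*s^4 + 23*s^3 - 156*s^2 - 98*s - 12)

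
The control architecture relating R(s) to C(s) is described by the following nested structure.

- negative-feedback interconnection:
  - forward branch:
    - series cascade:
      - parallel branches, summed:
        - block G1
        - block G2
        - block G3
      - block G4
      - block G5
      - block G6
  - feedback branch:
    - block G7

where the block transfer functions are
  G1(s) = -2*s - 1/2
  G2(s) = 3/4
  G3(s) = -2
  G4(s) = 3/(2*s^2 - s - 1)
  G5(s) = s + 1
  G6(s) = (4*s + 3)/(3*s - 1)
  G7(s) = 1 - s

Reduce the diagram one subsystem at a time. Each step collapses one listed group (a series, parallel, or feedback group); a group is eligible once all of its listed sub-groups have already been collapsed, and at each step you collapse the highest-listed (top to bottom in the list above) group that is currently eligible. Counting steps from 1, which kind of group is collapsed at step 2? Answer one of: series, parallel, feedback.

1. add G1, G2, G3 (parallel)
2. combine (G1+G2+G3), G4, G5, G6 in series
3. close the feedback loop around ((G1+G2+G3)*G4*G5*G6), G7
The group at step 2 is a series group.

Therefore the answer is series.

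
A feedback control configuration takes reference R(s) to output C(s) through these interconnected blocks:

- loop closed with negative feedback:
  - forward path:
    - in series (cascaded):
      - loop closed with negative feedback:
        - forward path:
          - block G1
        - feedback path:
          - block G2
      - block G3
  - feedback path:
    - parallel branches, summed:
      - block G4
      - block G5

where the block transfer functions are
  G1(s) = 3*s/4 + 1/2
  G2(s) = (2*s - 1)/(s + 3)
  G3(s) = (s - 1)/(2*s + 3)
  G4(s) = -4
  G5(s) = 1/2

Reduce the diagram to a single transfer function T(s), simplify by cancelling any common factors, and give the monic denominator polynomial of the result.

Step 1 - close the feedback loop around G1, G2: (3*s^2 + 11*s + 6)/(6*s^2 + 5*s + 10)
Step 2 - combine [G1/(1+G1*G2)], G3 in series: (3*s^3 + 8*s^2 - 5*s - 6)/(12*s^3 + 28*s^2 + 35*s + 30)
Step 3 - sum the parallel branches G4, G5: (-7)/2
Step 4 - close the feedback loop around ([G1/(1+G1*G2)]*G3), (G4+G5): (6*s^3 + 16*s^2 - 10*s - 12)/(3*s^3 + 105*s + 102)
The result of step 4 is T(s) in lowest terms. Its denominator has leading coefficient 3; dividing the denominator through by 3 makes it monic.

Final answer: s^3 + 35*s + 34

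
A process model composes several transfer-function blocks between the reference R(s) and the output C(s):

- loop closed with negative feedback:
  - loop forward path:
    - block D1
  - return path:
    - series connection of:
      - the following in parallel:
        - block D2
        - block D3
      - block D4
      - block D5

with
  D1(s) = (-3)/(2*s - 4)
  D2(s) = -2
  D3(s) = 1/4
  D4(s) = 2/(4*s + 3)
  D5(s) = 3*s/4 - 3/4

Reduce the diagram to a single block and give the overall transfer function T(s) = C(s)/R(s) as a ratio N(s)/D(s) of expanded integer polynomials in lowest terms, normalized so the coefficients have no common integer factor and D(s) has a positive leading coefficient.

Step 1: parallel reduction of D2, D3, giving (-7)/4
Step 2: reduce the series chain (D2+D3), D4, D5, giving (21 - 21*s)/(32*s + 24)
Step 3: apply the feedback formula to D1, ((D2+D3)*D4*D5): this yields T(s), and no further normalization is needed

Answer: (-96*s - 72)/(64*s^2 - 17*s - 159)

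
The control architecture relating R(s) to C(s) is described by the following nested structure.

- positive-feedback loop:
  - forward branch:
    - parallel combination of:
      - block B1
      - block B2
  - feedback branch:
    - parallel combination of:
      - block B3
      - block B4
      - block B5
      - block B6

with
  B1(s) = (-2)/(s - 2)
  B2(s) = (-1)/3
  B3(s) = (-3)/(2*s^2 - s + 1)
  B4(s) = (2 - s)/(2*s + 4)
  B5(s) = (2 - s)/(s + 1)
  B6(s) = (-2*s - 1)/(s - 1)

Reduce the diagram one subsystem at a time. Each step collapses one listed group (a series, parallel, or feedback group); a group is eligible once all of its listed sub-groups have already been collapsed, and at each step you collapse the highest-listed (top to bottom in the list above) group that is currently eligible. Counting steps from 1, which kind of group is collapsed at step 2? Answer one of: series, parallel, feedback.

Step 1 - combine B1, B2 in parallel
Step 2 - sum the parallel branches B3, B4, B5, B6
Step 3 - collapse the loop ((B1+B2) forward, (B3+B4+B5+B6) return)
So the answer for step 2 is parallel.

Final answer: parallel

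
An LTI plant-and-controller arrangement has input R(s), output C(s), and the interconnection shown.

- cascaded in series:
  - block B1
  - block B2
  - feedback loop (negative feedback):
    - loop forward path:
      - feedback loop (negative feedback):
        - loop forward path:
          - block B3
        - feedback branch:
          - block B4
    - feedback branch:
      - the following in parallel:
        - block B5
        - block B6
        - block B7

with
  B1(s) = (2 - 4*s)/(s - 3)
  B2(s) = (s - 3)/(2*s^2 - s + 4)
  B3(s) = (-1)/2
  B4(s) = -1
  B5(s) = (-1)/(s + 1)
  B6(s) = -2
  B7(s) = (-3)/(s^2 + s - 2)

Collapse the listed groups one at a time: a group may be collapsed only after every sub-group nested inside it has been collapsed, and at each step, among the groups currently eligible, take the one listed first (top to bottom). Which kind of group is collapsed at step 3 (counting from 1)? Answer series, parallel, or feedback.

Answer: feedback

Working:
(1) close the feedback loop around B3, B4
(2) add B5, B6, B7 (parallel)
(3) reduce the feedback loop with forward [B3/(1+B3*B4)] and return (B5+B6+B7)
(4) cascade B1, B2, [[B3/(1+B3*B4)]/(1+[B3/(1+B3*B4)]*(B5+B6+B7))]
So the answer for step 3 is feedback.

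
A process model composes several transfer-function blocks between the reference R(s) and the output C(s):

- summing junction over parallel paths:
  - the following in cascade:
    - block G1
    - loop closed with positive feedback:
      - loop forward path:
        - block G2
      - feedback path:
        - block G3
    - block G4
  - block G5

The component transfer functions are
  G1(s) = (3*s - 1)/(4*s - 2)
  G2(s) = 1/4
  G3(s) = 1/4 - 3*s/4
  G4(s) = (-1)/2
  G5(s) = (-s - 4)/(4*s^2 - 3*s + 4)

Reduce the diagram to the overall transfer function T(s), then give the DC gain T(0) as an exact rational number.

Step 1: collapse the loop (G2 forward, G3 return), giving 4/(3*s + 15)
Step 2: series reduction of G1, [G2/(1-G2*G3)], G4, giving (1 - 3*s)/(6*s^2 + 27*s - 15)
Step 3: parallel reduction of (G1*[G2/(1-G2*G3)]*G4), G5, giving (-18*s^3 - 38*s^2 - 108*s + 64)/(24*s^4 + 90*s^3 - 117*s^2 + 153*s - 60)
Step 3 gives the overall T(s). Then T(0) = 64/(-60) = -16/15.

Therefore the answer is -16/15.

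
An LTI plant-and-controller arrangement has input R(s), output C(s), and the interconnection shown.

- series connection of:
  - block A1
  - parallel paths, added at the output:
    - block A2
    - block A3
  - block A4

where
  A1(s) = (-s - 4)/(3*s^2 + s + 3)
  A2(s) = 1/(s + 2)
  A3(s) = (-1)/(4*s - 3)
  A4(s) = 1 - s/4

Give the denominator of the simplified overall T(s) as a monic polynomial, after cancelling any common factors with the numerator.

First reduce the diagram to T(s).

Step 1. reduce the parallel group A2, A3 -> (3*s - 5)/(4*s^2 + 5*s - 6)
Step 2. multiply A1, (A2+A3), A4 (series) -> (3*s^3 - 5*s^2 - 48*s + 80)/(48*s^4 + 76*s^3 - 4*s^2 + 36*s - 72)
No further cancellation is possible in the step-2 result, so that is T(s). Its denominator becomes monic after dividing by the leading coefficient 48.

Answer: s^4 + 19*s^3/12 - s^2/12 + 3*s/4 - 3/2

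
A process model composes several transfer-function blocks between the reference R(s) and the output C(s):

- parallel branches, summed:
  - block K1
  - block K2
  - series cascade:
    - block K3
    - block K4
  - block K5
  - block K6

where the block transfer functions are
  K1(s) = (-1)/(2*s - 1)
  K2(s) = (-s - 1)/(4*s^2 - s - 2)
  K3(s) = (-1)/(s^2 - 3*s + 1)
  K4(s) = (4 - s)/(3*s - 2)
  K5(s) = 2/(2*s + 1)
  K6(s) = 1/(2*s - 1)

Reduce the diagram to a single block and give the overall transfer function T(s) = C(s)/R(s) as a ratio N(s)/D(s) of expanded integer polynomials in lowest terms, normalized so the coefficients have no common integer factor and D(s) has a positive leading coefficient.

First reduce the diagram to T(s).

Step 1: cascade K3, K4 -> (s - 4)/(3*s^3 - 11*s^2 + 9*s - 2)
Step 2: add K1, K2, (K3*K4), K5, K6 (parallel): this yields T(s), and no further normalization is needed

Answer: (18*s^5 - 73*s^4 + 64*s^3 - 15*s^2 - 17*s + 18)/(24*s^6 - 82*s^5 + 35*s^4 + 51*s^3 - 27*s^2 - 8*s + 4)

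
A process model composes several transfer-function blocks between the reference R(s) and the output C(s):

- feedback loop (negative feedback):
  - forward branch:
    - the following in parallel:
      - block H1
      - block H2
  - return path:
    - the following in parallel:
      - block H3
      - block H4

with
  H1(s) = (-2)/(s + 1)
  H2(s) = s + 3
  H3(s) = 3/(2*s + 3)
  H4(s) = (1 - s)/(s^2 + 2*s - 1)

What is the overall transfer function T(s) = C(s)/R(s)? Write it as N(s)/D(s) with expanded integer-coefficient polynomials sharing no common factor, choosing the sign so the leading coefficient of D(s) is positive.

Answer: (2*s^5 + 15*s^4 + 34*s^3 + 20*s^2 - 8*s - 3)/(3*s^4 + 18*s^3 + 32*s^2 + 6*s - 3)

Working:
Step 1 - combine H1, H2 in parallel: (s^2 + 4*s + 1)/(s + 1)
Step 2 - reduce the parallel group H3, H4: (s^2 + 5*s)/(2*s^3 + 7*s^2 + 4*s - 3)
Step 3 - close the feedback loop around (H1+H2), (H3+H4), which is the overall transfer function T(s) = C(s)/R(s) in lowest terms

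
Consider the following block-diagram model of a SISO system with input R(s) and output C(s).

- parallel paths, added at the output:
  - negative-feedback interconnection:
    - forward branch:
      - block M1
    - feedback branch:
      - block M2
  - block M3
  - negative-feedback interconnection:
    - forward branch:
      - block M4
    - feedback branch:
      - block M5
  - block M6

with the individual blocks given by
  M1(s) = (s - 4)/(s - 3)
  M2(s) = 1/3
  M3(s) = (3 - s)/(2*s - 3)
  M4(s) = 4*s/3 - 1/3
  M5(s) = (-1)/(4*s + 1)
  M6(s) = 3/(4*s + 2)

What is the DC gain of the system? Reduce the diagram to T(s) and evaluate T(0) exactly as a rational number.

[1] apply the feedback formula to M1, M2 -> (3*s - 12)/(4*s - 13)
[2] collapse the loop (M4 forward, M5 return) -> (16*s^2 - 1)/(8*s + 4)
[3] add [M1/(1+M1*M2)], M3, [M4/(1+M4*M5)], M6 (parallel) -> (128*s^4 - 592*s^3 + 608*s^2 - 246*s + 183)/(64*s^3 - 272*s^2 + 160*s + 156)
That last expression is T(s); at s = 0 only the constant terms survive, so T(0) = 183/156 = 61/52.

Final answer: 61/52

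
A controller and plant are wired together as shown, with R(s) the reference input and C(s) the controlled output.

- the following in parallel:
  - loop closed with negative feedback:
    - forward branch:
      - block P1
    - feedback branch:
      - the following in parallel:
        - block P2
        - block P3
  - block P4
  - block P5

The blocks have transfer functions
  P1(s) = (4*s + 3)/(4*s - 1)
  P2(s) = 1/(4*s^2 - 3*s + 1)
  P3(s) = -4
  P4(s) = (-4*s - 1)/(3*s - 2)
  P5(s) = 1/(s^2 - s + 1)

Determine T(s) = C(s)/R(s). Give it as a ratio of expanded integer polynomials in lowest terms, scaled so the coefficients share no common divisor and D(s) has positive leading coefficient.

Reducing step by step:

1. reduce the parallel group P2, P3 gives (-16*s^2 + 12*s - 3)/(4*s^2 - 3*s + 1)
2. close the feedback loop around P1, (P2+P3) gives (-16*s^3 + 5*s - 3)/(48*s^3 + 16*s^2 - 31*s + 10)
3. add [P1/(1+P1*(P2+P3))], P4, P5 (parallel), giving the overall T(s)

Answer: (-240*s^6 + 160*s^5 + 107*s^4 - 279*s^3 + 22*s^2 + 68*s - 24)/(144*s^6 - 192*s^5 + 67*s^4 + 169*s^3 - 237*s^2 + 112*s - 20)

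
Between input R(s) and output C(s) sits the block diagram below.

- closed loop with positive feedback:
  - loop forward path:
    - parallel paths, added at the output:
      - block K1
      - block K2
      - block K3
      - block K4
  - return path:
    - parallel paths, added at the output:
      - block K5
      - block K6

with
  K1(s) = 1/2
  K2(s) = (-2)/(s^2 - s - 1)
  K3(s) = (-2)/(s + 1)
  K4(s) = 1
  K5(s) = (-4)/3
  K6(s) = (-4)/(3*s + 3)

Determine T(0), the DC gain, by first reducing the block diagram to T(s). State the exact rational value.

Answer: 3/10

Working:
(1) combine K1, K2, K3, K4 in parallel: (3*s^3 - 4*s^2 - 6*s - 3)/(2*s^3 - 4*s - 2)
(2) parallel reduction of K5, K6: (-4*s - 8)/(3*s + 3)
(3) apply the feedback formula to (K1+K2+K3+K4), (K5+K6): (9*s^4 - 3*s^3 - 30*s^2 - 27*s - 9)/(18*s^4 + 14*s^3 - 68*s^2 - 78*s - 30)
Step 3 gives the overall T(s). Then T(0) = -9/(-30) = 3/10.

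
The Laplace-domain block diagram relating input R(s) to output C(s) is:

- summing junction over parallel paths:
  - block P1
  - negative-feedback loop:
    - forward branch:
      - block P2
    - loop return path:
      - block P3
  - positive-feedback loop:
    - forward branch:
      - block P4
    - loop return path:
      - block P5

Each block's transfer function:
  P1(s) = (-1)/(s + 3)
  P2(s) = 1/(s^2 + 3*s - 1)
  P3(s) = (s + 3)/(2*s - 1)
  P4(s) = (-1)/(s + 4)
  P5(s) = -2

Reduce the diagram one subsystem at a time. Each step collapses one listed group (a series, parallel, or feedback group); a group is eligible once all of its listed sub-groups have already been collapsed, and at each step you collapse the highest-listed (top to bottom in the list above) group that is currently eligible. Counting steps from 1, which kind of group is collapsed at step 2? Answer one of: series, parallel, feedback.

Step 1. close the feedback loop around P2, P3
Step 2. feedback reduction of P4, P5
Step 3. reduce the parallel group P1, [P2/(1+P2*P3)], [P4/(1-P4*P5)]
At step 2 the group reduced is feedback.

Hence the answer: feedback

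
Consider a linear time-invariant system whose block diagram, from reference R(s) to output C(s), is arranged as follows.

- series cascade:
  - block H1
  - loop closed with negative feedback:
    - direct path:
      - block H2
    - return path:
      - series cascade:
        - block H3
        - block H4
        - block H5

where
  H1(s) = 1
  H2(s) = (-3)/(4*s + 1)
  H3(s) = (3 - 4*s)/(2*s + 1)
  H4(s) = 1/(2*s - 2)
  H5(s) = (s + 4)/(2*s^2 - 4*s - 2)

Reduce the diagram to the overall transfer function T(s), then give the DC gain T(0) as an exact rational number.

First reduce the diagram to T(s).

[1] cascade H3, H4, H5 -> (-4*s^2 - 13*s + 12)/(8*s^4 - 20*s^3 - 4*s^2 + 12*s + 4)
[2] close the feedback loop around H2, (H3*H4*H5) -> (-24*s^4 + 60*s^3 + 12*s^2 - 36*s - 12)/(32*s^5 - 72*s^4 - 36*s^3 + 56*s^2 + 67*s - 32)
[3] cascade H1, [H2/(1+H2*(H3*H4*H5))] -> (-24*s^4 + 60*s^3 + 12*s^2 - 36*s - 12)/(32*s^5 - 72*s^4 - 36*s^3 + 56*s^2 + 67*s - 32)
The step-3 result is T(s). Setting s = 0: T(0) = -12/(-32) = 3/8.

Answer: 3/8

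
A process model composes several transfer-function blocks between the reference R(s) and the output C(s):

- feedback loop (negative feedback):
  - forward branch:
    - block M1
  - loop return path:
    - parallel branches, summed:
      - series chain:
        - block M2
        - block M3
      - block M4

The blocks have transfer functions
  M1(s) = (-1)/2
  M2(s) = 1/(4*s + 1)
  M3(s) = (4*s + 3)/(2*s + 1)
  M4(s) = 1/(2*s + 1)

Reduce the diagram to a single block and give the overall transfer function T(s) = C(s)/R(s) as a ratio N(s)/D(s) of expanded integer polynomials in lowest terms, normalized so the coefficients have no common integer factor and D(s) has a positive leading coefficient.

(1) reduce the series chain M2, M3, giving (4*s + 3)/(8*s^2 + 6*s + 1)
(2) combine (M2*M3), M4 in parallel, giving 4/(4*s + 1)
(3) feedback reduction of M1, ((M2*M3)+M4), giving the overall T(s)

Hence the answer: (-4*s - 1)/(8*s - 2)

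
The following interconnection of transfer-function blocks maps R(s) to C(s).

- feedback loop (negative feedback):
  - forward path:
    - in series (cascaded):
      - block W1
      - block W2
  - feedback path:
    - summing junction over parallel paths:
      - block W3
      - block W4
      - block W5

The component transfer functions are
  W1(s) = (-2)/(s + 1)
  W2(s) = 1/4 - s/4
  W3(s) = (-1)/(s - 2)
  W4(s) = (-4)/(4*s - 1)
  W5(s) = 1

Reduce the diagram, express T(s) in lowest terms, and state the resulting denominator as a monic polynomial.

The answer is s^3 - 31*s^2/12 + 7*s/6 - 7/12.

Reasoning:
[1] multiply W1, W2 (series); result (s - 1)/(2*s + 2)
[2] parallel reduction of W3, W4, W5; result (4*s^2 - 17*s + 11)/(4*s^2 - 9*s + 2)
[3] apply the feedback formula to (W1*W2), (W3+W4+W5); result (4*s^3 - 13*s^2 + 11*s - 2)/(12*s^3 - 31*s^2 + 14*s - 7)
No further cancellation is possible in the step-3 result, so that is T(s). Its denominator becomes monic after dividing by the leading coefficient 12.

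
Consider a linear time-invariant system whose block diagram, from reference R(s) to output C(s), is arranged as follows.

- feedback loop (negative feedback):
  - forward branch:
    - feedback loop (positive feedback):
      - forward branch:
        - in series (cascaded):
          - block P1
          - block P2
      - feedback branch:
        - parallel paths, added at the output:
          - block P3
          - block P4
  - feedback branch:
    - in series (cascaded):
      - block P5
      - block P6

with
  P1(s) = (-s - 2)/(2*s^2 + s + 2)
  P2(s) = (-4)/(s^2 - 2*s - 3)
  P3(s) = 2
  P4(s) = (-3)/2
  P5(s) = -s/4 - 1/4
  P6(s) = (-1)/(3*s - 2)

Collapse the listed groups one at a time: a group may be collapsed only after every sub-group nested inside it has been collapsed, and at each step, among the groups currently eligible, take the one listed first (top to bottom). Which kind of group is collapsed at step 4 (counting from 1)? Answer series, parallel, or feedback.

Step 1. combine P1, P2 in series
Step 2. add P3, P4 (parallel)
Step 3. collapse the loop ((P1*P2) forward, (P3+P4) return)
Step 4. cascade P5, P6
Step 5. close the feedback loop around [(P1*P2)/(1-(P1*P2)*(P3+P4))], (P5*P6)
At step 4 the group reduced is series.

Therefore the answer is series.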